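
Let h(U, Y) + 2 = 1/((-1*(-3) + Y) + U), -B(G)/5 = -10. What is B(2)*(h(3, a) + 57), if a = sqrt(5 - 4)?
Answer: 19300/7 ≈ 2757.1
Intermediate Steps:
a = 1 (a = sqrt(1) = 1)
B(G) = 50 (B(G) = -5*(-10) = 50)
h(U, Y) = -2 + 1/(3 + U + Y) (h(U, Y) = -2 + 1/((-1*(-3) + Y) + U) = -2 + 1/((3 + Y) + U) = -2 + 1/(3 + U + Y))
B(2)*(h(3, a) + 57) = 50*((-5 - 2*3 - 2*1)/(3 + 3 + 1) + 57) = 50*((-5 - 6 - 2)/7 + 57) = 50*((1/7)*(-13) + 57) = 50*(-13/7 + 57) = 50*(386/7) = 19300/7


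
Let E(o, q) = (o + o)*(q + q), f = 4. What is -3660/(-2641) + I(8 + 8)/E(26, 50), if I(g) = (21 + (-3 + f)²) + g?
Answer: 9566179/6866600 ≈ 1.3931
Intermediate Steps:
E(o, q) = 4*o*q (E(o, q) = (2*o)*(2*q) = 4*o*q)
I(g) = 22 + g (I(g) = (21 + (-3 + 4)²) + g = (21 + 1²) + g = (21 + 1) + g = 22 + g)
-3660/(-2641) + I(8 + 8)/E(26, 50) = -3660/(-2641) + (22 + (8 + 8))/((4*26*50)) = -3660*(-1/2641) + (22 + 16)/5200 = 3660/2641 + 38*(1/5200) = 3660/2641 + 19/2600 = 9566179/6866600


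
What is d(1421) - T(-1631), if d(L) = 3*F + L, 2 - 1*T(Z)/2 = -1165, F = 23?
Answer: -844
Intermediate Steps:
T(Z) = 2334 (T(Z) = 4 - 2*(-1165) = 4 + 2330 = 2334)
d(L) = 69 + L (d(L) = 3*23 + L = 69 + L)
d(1421) - T(-1631) = (69 + 1421) - 1*2334 = 1490 - 2334 = -844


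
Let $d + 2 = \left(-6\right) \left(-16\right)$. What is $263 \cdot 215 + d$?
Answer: $56639$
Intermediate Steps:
$d = 94$ ($d = -2 - -96 = -2 + 96 = 94$)
$263 \cdot 215 + d = 263 \cdot 215 + 94 = 56545 + 94 = 56639$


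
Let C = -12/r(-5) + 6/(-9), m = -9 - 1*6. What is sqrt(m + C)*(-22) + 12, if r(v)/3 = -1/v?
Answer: 12 - 22*I*sqrt(321)/3 ≈ 12.0 - 131.39*I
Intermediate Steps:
m = -15 (m = -9 - 6 = -15)
r(v) = -3/v (r(v) = 3*(-1/v) = -3/v)
C = -62/3 (C = -12/((-3/(-5))) + 6/(-9) = -12/((-3*(-1/5))) + 6*(-1/9) = -12/3/5 - 2/3 = -12*5/3 - 2/3 = -20 - 2/3 = -62/3 ≈ -20.667)
sqrt(m + C)*(-22) + 12 = sqrt(-15 - 62/3)*(-22) + 12 = sqrt(-107/3)*(-22) + 12 = (I*sqrt(321)/3)*(-22) + 12 = -22*I*sqrt(321)/3 + 12 = 12 - 22*I*sqrt(321)/3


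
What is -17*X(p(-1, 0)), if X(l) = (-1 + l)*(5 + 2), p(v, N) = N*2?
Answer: 119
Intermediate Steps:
p(v, N) = 2*N
X(l) = -7 + 7*l (X(l) = (-1 + l)*7 = -7 + 7*l)
-17*X(p(-1, 0)) = -17*(-7 + 7*(2*0)) = -17*(-7 + 7*0) = -17*(-7 + 0) = -17*(-7) = 119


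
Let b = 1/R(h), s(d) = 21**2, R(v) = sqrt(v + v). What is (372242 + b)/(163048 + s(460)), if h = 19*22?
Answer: 372242/163489 + sqrt(209)/68338402 ≈ 2.2769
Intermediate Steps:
h = 418
R(v) = sqrt(2)*sqrt(v) (R(v) = sqrt(2*v) = sqrt(2)*sqrt(v))
s(d) = 441
b = sqrt(209)/418 (b = 1/(sqrt(2)*sqrt(418)) = 1/(2*sqrt(209)) = sqrt(209)/418 ≈ 0.034586)
(372242 + b)/(163048 + s(460)) = (372242 + sqrt(209)/418)/(163048 + 441) = (372242 + sqrt(209)/418)/163489 = (372242 + sqrt(209)/418)*(1/163489) = 372242/163489 + sqrt(209)/68338402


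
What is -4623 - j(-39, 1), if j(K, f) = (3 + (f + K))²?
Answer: -5848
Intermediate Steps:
j(K, f) = (3 + K + f)² (j(K, f) = (3 + (K + f))² = (3 + K + f)²)
-4623 - j(-39, 1) = -4623 - (3 - 39 + 1)² = -4623 - 1*(-35)² = -4623 - 1*1225 = -4623 - 1225 = -5848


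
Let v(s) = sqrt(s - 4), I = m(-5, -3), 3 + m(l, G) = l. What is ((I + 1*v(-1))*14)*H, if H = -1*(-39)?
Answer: -4368 + 546*I*sqrt(5) ≈ -4368.0 + 1220.9*I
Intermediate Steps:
m(l, G) = -3 + l
I = -8 (I = -3 - 5 = -8)
H = 39
v(s) = sqrt(-4 + s)
((I + 1*v(-1))*14)*H = ((-8 + 1*sqrt(-4 - 1))*14)*39 = ((-8 + 1*sqrt(-5))*14)*39 = ((-8 + 1*(I*sqrt(5)))*14)*39 = ((-8 + I*sqrt(5))*14)*39 = (-112 + 14*I*sqrt(5))*39 = -4368 + 546*I*sqrt(5)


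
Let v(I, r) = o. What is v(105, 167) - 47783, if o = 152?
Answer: -47631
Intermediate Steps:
v(I, r) = 152
v(105, 167) - 47783 = 152 - 47783 = -47631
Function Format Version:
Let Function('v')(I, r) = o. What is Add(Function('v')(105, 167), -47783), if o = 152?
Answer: -47631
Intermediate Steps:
Function('v')(I, r) = 152
Add(Function('v')(105, 167), -47783) = Add(152, -47783) = -47631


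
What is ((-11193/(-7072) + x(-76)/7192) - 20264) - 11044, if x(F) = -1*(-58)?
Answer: -527951285/16864 ≈ -31306.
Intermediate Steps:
x(F) = 58
((-11193/(-7072) + x(-76)/7192) - 20264) - 11044 = ((-11193/(-7072) + 58/7192) - 20264) - 11044 = ((-11193*(-1/7072) + 58*(1/7192)) - 20264) - 11044 = ((861/544 + 1/124) - 20264) - 11044 = (26827/16864 - 20264) - 11044 = -341705269/16864 - 11044 = -527951285/16864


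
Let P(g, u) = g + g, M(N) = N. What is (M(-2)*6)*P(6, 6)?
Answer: -144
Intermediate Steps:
P(g, u) = 2*g
(M(-2)*6)*P(6, 6) = (-2*6)*(2*6) = -12*12 = -144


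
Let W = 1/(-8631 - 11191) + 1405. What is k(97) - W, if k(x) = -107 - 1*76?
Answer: -31477335/19822 ≈ -1588.0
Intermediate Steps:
k(x) = -183 (k(x) = -107 - 76 = -183)
W = 27849909/19822 (W = 1/(-19822) + 1405 = -1/19822 + 1405 = 27849909/19822 ≈ 1405.0)
k(97) - W = -183 - 1*27849909/19822 = -183 - 27849909/19822 = -31477335/19822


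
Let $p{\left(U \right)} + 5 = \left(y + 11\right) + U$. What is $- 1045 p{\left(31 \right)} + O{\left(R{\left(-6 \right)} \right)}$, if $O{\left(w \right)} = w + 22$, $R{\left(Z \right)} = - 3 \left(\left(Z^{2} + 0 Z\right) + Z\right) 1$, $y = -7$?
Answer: $-31418$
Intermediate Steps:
$p{\left(U \right)} = -1 + U$ ($p{\left(U \right)} = -5 + \left(\left(-7 + 11\right) + U\right) = -5 + \left(4 + U\right) = -1 + U$)
$R{\left(Z \right)} = - 3 Z - 3 Z^{2}$ ($R{\left(Z \right)} = - 3 \left(\left(Z^{2} + 0\right) + Z\right) 1 = - 3 \left(Z^{2} + Z\right) 1 = - 3 \left(Z + Z^{2}\right) 1 = \left(- 3 Z - 3 Z^{2}\right) 1 = - 3 Z - 3 Z^{2}$)
$O{\left(w \right)} = 22 + w$
$- 1045 p{\left(31 \right)} + O{\left(R{\left(-6 \right)} \right)} = - 1045 \left(-1 + 31\right) + \left(22 - - 18 \left(1 - 6\right)\right) = \left(-1045\right) 30 + \left(22 - \left(-18\right) \left(-5\right)\right) = -31350 + \left(22 - 90\right) = -31350 - 68 = -31418$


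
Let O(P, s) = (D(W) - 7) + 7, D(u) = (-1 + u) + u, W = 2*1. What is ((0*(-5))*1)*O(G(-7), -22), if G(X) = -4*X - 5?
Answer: 0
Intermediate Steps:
W = 2
D(u) = -1 + 2*u
G(X) = -5 - 4*X
O(P, s) = 3 (O(P, s) = ((-1 + 2*2) - 7) + 7 = ((-1 + 4) - 7) + 7 = (3 - 7) + 7 = -4 + 7 = 3)
((0*(-5))*1)*O(G(-7), -22) = ((0*(-5))*1)*3 = (0*1)*3 = 0*3 = 0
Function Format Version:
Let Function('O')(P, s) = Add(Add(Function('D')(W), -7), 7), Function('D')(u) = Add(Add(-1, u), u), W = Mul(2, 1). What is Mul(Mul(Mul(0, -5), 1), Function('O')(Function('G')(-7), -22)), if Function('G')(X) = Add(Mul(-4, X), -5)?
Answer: 0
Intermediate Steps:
W = 2
Function('D')(u) = Add(-1, Mul(2, u))
Function('G')(X) = Add(-5, Mul(-4, X))
Function('O')(P, s) = 3 (Function('O')(P, s) = Add(Add(Add(-1, Mul(2, 2)), -7), 7) = Add(Add(Add(-1, 4), -7), 7) = Add(Add(3, -7), 7) = Add(-4, 7) = 3)
Mul(Mul(Mul(0, -5), 1), Function('O')(Function('G')(-7), -22)) = Mul(Mul(Mul(0, -5), 1), 3) = Mul(Mul(0, 1), 3) = Mul(0, 3) = 0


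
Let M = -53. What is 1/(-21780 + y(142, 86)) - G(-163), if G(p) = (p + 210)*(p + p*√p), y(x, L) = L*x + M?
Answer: 73706480/9621 + 7661*I*√163 ≈ 7661.0 + 97809.0*I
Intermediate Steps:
y(x, L) = -53 + L*x (y(x, L) = L*x - 53 = -53 + L*x)
G(p) = (210 + p)*(p + p^(3/2))
1/(-21780 + y(142, 86)) - G(-163) = 1/(-21780 + (-53 + 86*142)) - ((-163)² + (-163)^(5/2) + 210*(-163) + 210*(-163)^(3/2)) = 1/(-21780 + (-53 + 12212)) - (26569 + 26569*I*√163 - 34230 + 210*(-163*I*√163)) = 1/(-21780 + 12159) - (26569 + 26569*I*√163 - 34230 - 34230*I*√163) = 1/(-9621) - (-7661 - 7661*I*√163) = -1/9621 + (7661 + 7661*I*√163) = 73706480/9621 + 7661*I*√163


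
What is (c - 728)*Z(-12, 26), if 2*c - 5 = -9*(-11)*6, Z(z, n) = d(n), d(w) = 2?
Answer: -857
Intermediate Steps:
Z(z, n) = 2
c = 599/2 (c = 5/2 + (-9*(-11)*6)/2 = 5/2 + (99*6)/2 = 5/2 + (½)*594 = 5/2 + 297 = 599/2 ≈ 299.50)
(c - 728)*Z(-12, 26) = (599/2 - 728)*2 = -857/2*2 = -857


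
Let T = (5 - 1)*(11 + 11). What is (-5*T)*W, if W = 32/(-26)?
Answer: 7040/13 ≈ 541.54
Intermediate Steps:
W = -16/13 (W = 32*(-1/26) = -16/13 ≈ -1.2308)
T = 88 (T = 4*22 = 88)
(-5*T)*W = -5*88*(-16/13) = -440*(-16/13) = 7040/13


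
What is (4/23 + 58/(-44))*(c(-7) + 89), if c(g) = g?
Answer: -23739/253 ≈ -93.830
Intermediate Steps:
(4/23 + 58/(-44))*(c(-7) + 89) = (4/23 + 58/(-44))*(-7 + 89) = (4*(1/23) + 58*(-1/44))*82 = (4/23 - 29/22)*82 = -579/506*82 = -23739/253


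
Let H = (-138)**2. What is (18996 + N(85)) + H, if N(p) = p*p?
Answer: 45265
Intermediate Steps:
N(p) = p**2
H = 19044
(18996 + N(85)) + H = (18996 + 85**2) + 19044 = (18996 + 7225) + 19044 = 26221 + 19044 = 45265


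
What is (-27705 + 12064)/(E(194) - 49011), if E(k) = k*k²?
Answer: -15641/7252373 ≈ -0.0021567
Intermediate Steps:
E(k) = k³
(-27705 + 12064)/(E(194) - 49011) = (-27705 + 12064)/(194³ - 49011) = -15641/(7301384 - 49011) = -15641/7252373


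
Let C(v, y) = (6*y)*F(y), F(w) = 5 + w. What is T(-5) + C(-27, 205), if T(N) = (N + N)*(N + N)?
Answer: 258400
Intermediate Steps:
C(v, y) = 6*y*(5 + y) (C(v, y) = (6*y)*(5 + y) = 6*y*(5 + y))
T(N) = 4*N**2 (T(N) = (2*N)*(2*N) = 4*N**2)
T(-5) + C(-27, 205) = 4*(-5)**2 + 6*205*(5 + 205) = 4*25 + 6*205*210 = 100 + 258300 = 258400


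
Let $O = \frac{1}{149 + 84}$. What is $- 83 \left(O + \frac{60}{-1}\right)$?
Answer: $\frac{1160257}{233} \approx 4979.6$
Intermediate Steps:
$O = \frac{1}{233} \approx 0.0042918$
$- 83 \left(O + \frac{60}{-1}\right) = - 83 \left(\frac{1}{233} + \frac{60}{-1}\right) = - 83 \left(\frac{1}{233} + 60 \left(-1\right)\right) = - 83 \left(\frac{1}{233} - 60\right) = \left(-83\right) \left(- \frac{13979}{233}\right) = \frac{1160257}{233}$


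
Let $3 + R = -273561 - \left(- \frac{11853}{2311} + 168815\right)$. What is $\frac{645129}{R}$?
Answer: $- \frac{1490893119}{1022326016} \approx -1.4583$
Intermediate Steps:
$R = - \frac{1022326016}{2311}$ ($R = -3 - \left(442376 - \frac{11853}{2311}\right) = -3 - \frac{1022319083}{2311} = - \frac{1022326016}{2311} \approx -4.4237 \cdot 10^{5}$)
$\frac{645129}{R} = \frac{645129}{- \frac{1022326016}{2311}} = 645129 \left(- \frac{2311}{1022326016}\right) = - \frac{1490893119}{1022326016}$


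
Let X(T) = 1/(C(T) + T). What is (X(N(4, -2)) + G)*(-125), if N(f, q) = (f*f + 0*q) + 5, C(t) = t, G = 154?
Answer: -808625/42 ≈ -19253.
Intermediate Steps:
N(f, q) = 5 + f² (N(f, q) = (f² + 0) + 5 = f² + 5 = 5 + f²)
X(T) = 1/(2*T) (X(T) = 1/(T + T) = 1/(2*T))
(X(N(4, -2)) + G)*(-125) = (1/(2*(5 + 4²)) + 154)*(-125) = (1/(2*(5 + 16)) + 154)*(-125) = ((½)/21 + 154)*(-125) = ((½)*(1/21) + 154)*(-125) = (1/42 + 154)*(-125) = (6469/42)*(-125) = -808625/42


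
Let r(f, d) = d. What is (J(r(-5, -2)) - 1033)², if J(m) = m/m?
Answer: 1065024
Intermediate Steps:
J(m) = 1
(J(r(-5, -2)) - 1033)² = (1 - 1033)² = (-1032)² = 1065024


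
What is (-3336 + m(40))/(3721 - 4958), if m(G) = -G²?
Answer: 4936/1237 ≈ 3.9903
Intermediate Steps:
(-3336 + m(40))/(3721 - 4958) = (-3336 - 1*40²)/(3721 - 4958) = (-3336 - 1*1600)/(-1237) = (-3336 - 1600)*(-1/1237) = -4936*(-1/1237) = 4936/1237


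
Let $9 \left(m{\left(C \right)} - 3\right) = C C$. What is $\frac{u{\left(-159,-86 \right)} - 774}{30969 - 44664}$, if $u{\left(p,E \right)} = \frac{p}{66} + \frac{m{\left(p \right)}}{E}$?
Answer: $\frac{153083}{2591094} \approx 0.05908$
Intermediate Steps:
$m{\left(C \right)} = 3 + \frac{C^{2}}{9}$ ($m{\left(C \right)} = 3 + \frac{C C}{9} = 3 + \frac{C^{2}}{9}$)
$u{\left(p,E \right)} = \frac{p}{66} + \frac{3 + \frac{p^{2}}{9}}{E}$
$\frac{u{\left(-159,-86 \right)} - 774}{30969 - 44664} = \frac{\frac{3 + \frac{\left(-159\right)^{2}}{9} + \frac{1}{66} \left(-86\right) \left(-159\right)}{-86} - 774}{30969 - 44664} = \frac{- \frac{3 + \frac{1}{9} \cdot 25281 + \frac{2279}{11}}{86} - 774}{-13695} = \left(- \frac{3 + 2809 + \frac{2279}{11}}{86} - 774\right) \left(- \frac{1}{13695}\right) = \left(\left(- \frac{1}{86}\right) \frac{33211}{11} - 774\right) \left(- \frac{1}{13695}\right) = \left(- \frac{33211}{946} - 774\right) \left(- \frac{1}{13695}\right) = \left(- \frac{765415}{946}\right) \left(- \frac{1}{13695}\right) = \frac{153083}{2591094}$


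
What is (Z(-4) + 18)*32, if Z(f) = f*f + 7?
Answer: 1312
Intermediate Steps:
Z(f) = 7 + f² (Z(f) = f² + 7 = 7 + f²)
(Z(-4) + 18)*32 = ((7 + (-4)²) + 18)*32 = ((7 + 16) + 18)*32 = (23 + 18)*32 = 41*32 = 1312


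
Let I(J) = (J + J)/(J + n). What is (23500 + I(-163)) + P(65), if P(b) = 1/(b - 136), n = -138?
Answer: 502241345/21371 ≈ 23501.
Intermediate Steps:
P(b) = 1/(-136 + b)
I(J) = 2*J/(-138 + J) (I(J) = (J + J)/(J - 138) = (2*J)/(-138 + J) = 2*J/(-138 + J))
(23500 + I(-163)) + P(65) = (23500 + 2*(-163)/(-138 - 163)) + 1/(-136 + 65) = (23500 + 2*(-163)/(-301)) + 1/(-71) = (23500 + 2*(-163)*(-1/301)) - 1/71 = (23500 + 326/301) - 1/71 = 7073826/301 - 1/71 = 502241345/21371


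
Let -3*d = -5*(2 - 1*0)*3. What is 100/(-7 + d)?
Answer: 100/3 ≈ 33.333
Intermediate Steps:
d = 10 (d = -(-5*(2 - 1*0))*3/3 = -(-5*(2 + 0))*3/3 = -(-5*2)*3/3 = -(-10)*3/3 = -1/3*(-30) = 10)
100/(-7 + d) = 100/(-7 + 10) = 100/3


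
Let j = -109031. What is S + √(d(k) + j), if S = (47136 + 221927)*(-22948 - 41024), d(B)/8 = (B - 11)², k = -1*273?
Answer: -17212498236 + √536217 ≈ -1.7213e+10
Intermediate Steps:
k = -273
d(B) = 8*(-11 + B)² (d(B) = 8*(B - 11)² = 8*(-11 + B)²)
S = -17212498236 (S = 269063*(-63972) = -17212498236)
S + √(d(k) + j) = -17212498236 + √(8*(-11 - 273)² - 109031) = -17212498236 + √(8*(-284)² - 109031) = -17212498236 + √(8*80656 - 109031) = -17212498236 + √(645248 - 109031) = -17212498236 + √536217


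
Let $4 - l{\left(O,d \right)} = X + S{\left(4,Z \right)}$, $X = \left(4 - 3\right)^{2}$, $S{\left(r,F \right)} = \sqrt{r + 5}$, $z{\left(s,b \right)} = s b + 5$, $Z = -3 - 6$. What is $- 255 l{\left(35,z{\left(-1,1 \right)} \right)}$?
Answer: $0$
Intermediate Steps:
$Z = -9$ ($Z = -3 - 6 = -9$)
$z{\left(s,b \right)} = 5 + b s$ ($z{\left(s,b \right)} = b s + 5 = 5 + b s$)
$S{\left(r,F \right)} = \sqrt{5 + r}$
$X = 1$ ($X = 1^{2} = 1$)
$l{\left(O,d \right)} = 0$ ($l{\left(O,d \right)} = 4 - \left(1 + \sqrt{5 + 4}\right) = 4 - \left(1 + \sqrt{9}\right) = 4 - \left(1 + 3\right) = 4 - 4 = 0$)
$- 255 l{\left(35,z{\left(-1,1 \right)} \right)} = \left(-255\right) 0 = 0$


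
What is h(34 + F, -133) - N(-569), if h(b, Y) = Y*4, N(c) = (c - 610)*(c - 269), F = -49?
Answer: -988534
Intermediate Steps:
N(c) = (-610 + c)*(-269 + c)
h(b, Y) = 4*Y
h(34 + F, -133) - N(-569) = 4*(-133) - (164090 + (-569)² - 879*(-569)) = -532 - (164090 + 323761 + 500151) = -532 - 1*988002 = -532 - 988002 = -988534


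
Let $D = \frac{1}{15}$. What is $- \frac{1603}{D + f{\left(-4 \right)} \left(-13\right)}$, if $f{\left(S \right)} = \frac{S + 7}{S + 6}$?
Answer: $\frac{48090}{583} \approx 82.487$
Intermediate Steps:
$f{\left(S \right)} = \frac{7 + S}{6 + S}$
$D = \frac{1}{15} \approx 0.066667$
$- \frac{1603}{D + f{\left(-4 \right)} \left(-13\right)} = - \frac{1603}{\frac{1}{15} + \frac{7 - 4}{6 - 4} \left(-13\right)} = - \frac{1603}{\frac{1}{15} + \frac{1}{2} \cdot 3 \left(-13\right)} = - \frac{1603}{\frac{1}{15} + \frac{3}{2} \left(-13\right)} = - \frac{1603}{\frac{1}{15} - \frac{39}{2}} = - \frac{1603}{- \frac{583}{30}} = \left(-1603\right) \left(- \frac{30}{583}\right) = \frac{48090}{583}$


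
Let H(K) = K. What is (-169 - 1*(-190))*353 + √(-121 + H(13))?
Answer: 7413 + 6*I*√3 ≈ 7413.0 + 10.392*I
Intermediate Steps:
(-169 - 1*(-190))*353 + √(-121 + H(13)) = (-169 - 1*(-190))*353 + √(-121 + 13) = (-169 + 190)*353 + √(-108) = 21*353 + 6*I*√3 = 7413 + 6*I*√3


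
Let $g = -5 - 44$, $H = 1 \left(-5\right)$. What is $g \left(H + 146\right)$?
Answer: $-6909$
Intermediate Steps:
$H = -5$
$g = -49$
$g \left(H + 146\right) = - 49 \left(-5 + 146\right) = \left(-49\right) 141 = -6909$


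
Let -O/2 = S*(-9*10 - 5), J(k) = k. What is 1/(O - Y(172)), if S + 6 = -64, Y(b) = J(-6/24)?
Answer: -4/53199 ≈ -7.5189e-5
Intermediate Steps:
Y(b) = -1/4 (Y(b) = -6/24 = -6*1/24 = -1/4)
S = -70 (S = -6 - 64 = -70)
O = -13300 (O = -(-140)*(-9*10 - 5) = -(-140)*(-90 - 5) = -(-140)*(-95) = -2*6650 = -13300)
1/(O - Y(172)) = 1/(-13300 - 1*(-1/4)) = 1/(-13300 + 1/4) = 1/(-53199/4) = -4/53199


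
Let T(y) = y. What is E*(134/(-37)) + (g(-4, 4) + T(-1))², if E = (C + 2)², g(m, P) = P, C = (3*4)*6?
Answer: -19823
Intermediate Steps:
C = 72 (C = 12*6 = 72)
E = 5476 (E = (72 + 2)² = 74² = 5476)
E*(134/(-37)) + (g(-4, 4) + T(-1))² = 5476*(134/(-37)) + (4 - 1)² = 5476*(134*(-1/37)) + 3² = 5476*(-134/37) + 9 = -19832 + 9 = -19823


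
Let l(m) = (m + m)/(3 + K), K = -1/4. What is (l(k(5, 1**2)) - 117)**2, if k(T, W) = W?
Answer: 1635841/121 ≈ 13519.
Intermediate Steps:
K = -1/4 (K = -1*1/4 = -1/4 ≈ -0.25000)
l(m) = 8*m/11 (l(m) = (m + m)/(3 - 1/4) = (2*m)/(11/4) = (2*m)*(4/11) = 8*m/11)
(l(k(5, 1**2)) - 117)**2 = ((8/11)*1**2 - 117)**2 = ((8/11)*1 - 117)**2 = (8/11 - 117)**2 = (-1279/11)**2 = 1635841/121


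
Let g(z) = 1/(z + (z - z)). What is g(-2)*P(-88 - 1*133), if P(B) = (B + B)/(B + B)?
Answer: -½ ≈ -0.50000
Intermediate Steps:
P(B) = 1 (P(B) = (2*B)/((2*B)) = (2*B)*(1/(2*B)) = 1)
g(z) = 1/z (g(z) = 1/(z + 0) = 1/z)
g(-2)*P(-88 - 1*133) = 1/(-2) = -½*1 = -½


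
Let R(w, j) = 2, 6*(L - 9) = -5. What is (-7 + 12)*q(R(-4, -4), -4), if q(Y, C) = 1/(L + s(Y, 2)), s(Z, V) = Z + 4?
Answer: 6/17 ≈ 0.35294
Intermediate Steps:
s(Z, V) = 4 + Z
L = 49/6 (L = 9 + (1/6)*(-5) = 9 - 5/6 = 49/6 ≈ 8.1667)
q(Y, C) = 1/(73/6 + Y) (q(Y, C) = 1/(49/6 + (4 + Y)) = 1/(73/6 + Y))
(-7 + 12)*q(R(-4, -4), -4) = (-7 + 12)*(6/(73 + 6*2)) = 5*(6/(73 + 12)) = 5*(6/85) = 6/17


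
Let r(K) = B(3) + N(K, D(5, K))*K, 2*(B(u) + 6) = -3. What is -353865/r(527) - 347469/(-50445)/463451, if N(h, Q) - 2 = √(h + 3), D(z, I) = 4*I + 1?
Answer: 607556224322801777/239696057948626185 - 745947420*√530/584404831 ≈ -26.851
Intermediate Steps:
B(u) = -15/2 (B(u) = -6 + (½)*(-3) = -6 - 3/2 = -15/2)
D(z, I) = 1 + 4*I
N(h, Q) = 2 + √(3 + h) (N(h, Q) = 2 + √(h + 3) = 2 + √(3 + h))
r(K) = -15/2 + K*(2 + √(3 + K)) (r(K) = -15/2 + (2 + √(3 + K))*K = -15/2 + K*(2 + √(3 + K)))
-353865/r(527) - 347469/(-50445)/463451 = -353865/(-15/2 + 527*(2 + √(3 + 527))) - 347469/(-50445)/463451 = -353865/(-15/2 + 527*(2 + √530)) - 347469*(-1/50445)*(1/463451) = -353865/(-15/2 + (1054 + 527*√530)) + (115823/16815)*(1/463451) = -353865/(2093/2 + 527*√530) + 115823/7792928565 = 115823/7792928565 - 353865/(2093/2 + 527*√530)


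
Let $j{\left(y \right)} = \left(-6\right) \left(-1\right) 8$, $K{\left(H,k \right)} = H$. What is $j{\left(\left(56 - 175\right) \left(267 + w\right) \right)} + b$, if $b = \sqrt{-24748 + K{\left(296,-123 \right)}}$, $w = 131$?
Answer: $48 + 2 i \sqrt{6113} \approx 48.0 + 156.37 i$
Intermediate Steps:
$b = 2 i \sqrt{6113}$ ($b = \sqrt{-24748 + 296} = \sqrt{-24452} = 2 i \sqrt{6113} \approx 156.37 i$)
$j{\left(y \right)} = 48$ ($j{\left(y \right)} = 6 \cdot 8 = 48$)
$j{\left(\left(56 - 175\right) \left(267 + w\right) \right)} + b = 48 + 2 i \sqrt{6113}$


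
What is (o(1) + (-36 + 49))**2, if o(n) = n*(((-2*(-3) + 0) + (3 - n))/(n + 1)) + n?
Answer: 324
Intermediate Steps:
o(n) = n + n*(9 - n)/(1 + n) (o(n) = n*(((6 + 0) + (3 - n))/(1 + n)) + n = n*((6 + (3 - n))/(1 + n)) + n = n*((9 - n)/(1 + n)) + n = n*(9 - n)/(1 + n) + n = n + n*(9 - n)/(1 + n))
(o(1) + (-36 + 49))**2 = (10*1/(1 + 1) + (-36 + 49))**2 = (10*1/2 + 13)**2 = (10*1*(1/2) + 13)**2 = (5 + 13)**2 = 18**2 = 324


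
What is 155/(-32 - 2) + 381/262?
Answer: -6914/2227 ≈ -3.1046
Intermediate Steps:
155/(-32 - 2) + 381/262 = 155/(-34) + 381/262 = 155*(-1/34) + 381/262 = -155/34 + 381/262 = -6914/2227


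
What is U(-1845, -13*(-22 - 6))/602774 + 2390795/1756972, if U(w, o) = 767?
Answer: 721228331427/529528520164 ≈ 1.3620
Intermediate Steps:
U(-1845, -13*(-22 - 6))/602774 + 2390795/1756972 = 767/602774 + 2390795/1756972 = 721228331427/529528520164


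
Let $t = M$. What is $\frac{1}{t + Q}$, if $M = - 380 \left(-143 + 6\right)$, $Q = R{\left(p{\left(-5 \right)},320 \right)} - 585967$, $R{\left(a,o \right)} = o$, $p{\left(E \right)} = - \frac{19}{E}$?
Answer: $- \frac{1}{533587} \approx -1.8741 \cdot 10^{-6}$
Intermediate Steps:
$Q = -585647$ ($Q = 320 - 585967 = -585647$)
$M = 52060$ ($M = \left(-380\right) \left(-137\right) = 52060$)
$t = 52060$
$\frac{1}{t + Q} = \frac{1}{52060 - 585647} = \frac{1}{-533587} = - \frac{1}{533587}$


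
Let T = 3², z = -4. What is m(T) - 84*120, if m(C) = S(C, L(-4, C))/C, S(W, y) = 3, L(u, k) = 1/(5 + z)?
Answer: -30239/3 ≈ -10080.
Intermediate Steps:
L(u, k) = 1 (L(u, k) = 1/(5 - 4) = 1/1 = 1)
T = 9
m(C) = 3/C
m(T) - 84*120 = 3/9 - 84*120 = 3*(⅑) - 10080 = ⅓ - 10080 = -30239/3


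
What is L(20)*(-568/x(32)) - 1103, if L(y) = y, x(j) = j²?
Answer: -35651/32 ≈ -1114.1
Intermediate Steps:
L(20)*(-568/x(32)) - 1103 = 20*(-568/(32²)) - 1103 = 20*(-568/1024) - 1103 = 20*(-568*1/1024) - 1103 = 20*(-71/128) - 1103 = -355/32 - 1103 = -35651/32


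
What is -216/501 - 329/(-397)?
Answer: 26359/66299 ≈ 0.39758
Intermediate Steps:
-216/501 - 329/(-397) = -216*1/501 - 329*(-1/397) = -72/167 + 329/397 = 26359/66299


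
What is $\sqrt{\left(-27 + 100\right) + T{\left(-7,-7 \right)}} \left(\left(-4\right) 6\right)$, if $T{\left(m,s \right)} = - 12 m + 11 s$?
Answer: $- 96 \sqrt{5} \approx -214.66$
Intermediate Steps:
$\sqrt{\left(-27 + 100\right) + T{\left(-7,-7 \right)}} \left(\left(-4\right) 6\right) = \sqrt{\left(-27 + 100\right) + \left(\left(-12\right) \left(-7\right) + 11 \left(-7\right)\right)} \left(\left(-4\right) 6\right) = \sqrt{73 + \left(84 - 77\right)} \left(-24\right) = \sqrt{73 + 7} \left(-24\right) = \sqrt{80} \left(-24\right) = 4 \sqrt{5} \left(-24\right) = - 96 \sqrt{5}$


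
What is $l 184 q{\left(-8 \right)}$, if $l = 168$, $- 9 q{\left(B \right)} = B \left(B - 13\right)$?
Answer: $-577024$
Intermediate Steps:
$q{\left(B \right)} = - \frac{B \left(-13 + B\right)}{9}$ ($q{\left(B \right)} = - \frac{B \left(B - 13\right)}{9} = - \frac{B \left(-13 + B\right)}{9}$)
$l 184 q{\left(-8 \right)} = 168 \cdot 184 \cdot \frac{1}{9} \left(-8\right) \left(13 - -8\right) = 30912 \cdot \frac{1}{9} \left(-8\right) \left(13 + 8\right) = 30912 \cdot \frac{1}{9} \left(-8\right) 21 = 30912 \left(- \frac{56}{3}\right) = -577024$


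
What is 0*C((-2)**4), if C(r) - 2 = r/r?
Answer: 0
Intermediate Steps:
C(r) = 3 (C(r) = 2 + r/r = 2 + 1 = 3)
0*C((-2)**4) = 0*3 = 0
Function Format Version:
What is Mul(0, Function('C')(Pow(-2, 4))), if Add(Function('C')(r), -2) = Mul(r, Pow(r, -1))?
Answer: 0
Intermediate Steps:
Function('C')(r) = 3 (Function('C')(r) = Add(2, Mul(r, Pow(r, -1))) = Add(2, 1) = 3)
Mul(0, Function('C')(Pow(-2, 4))) = Mul(0, 3) = 0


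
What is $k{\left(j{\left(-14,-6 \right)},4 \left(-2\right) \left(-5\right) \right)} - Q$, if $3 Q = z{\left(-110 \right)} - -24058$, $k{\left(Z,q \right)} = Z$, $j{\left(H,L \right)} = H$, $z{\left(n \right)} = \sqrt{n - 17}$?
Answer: $- \frac{24100}{3} - \frac{i \sqrt{127}}{3} \approx -8033.3 - 3.7565 i$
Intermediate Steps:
$z{\left(n \right)} = \sqrt{-17 + n}$
$Q = \frac{24058}{3} + \frac{i \sqrt{127}}{3}$ ($Q = \frac{\sqrt{-17 - 110} - -24058}{3} = \frac{\sqrt{-127} + 24058}{3} = \frac{i \sqrt{127} + 24058}{3} = \frac{24058 + i \sqrt{127}}{3} = \frac{24058}{3} + \frac{i \sqrt{127}}{3} \approx 8019.3 + 3.7565 i$)
$k{\left(j{\left(-14,-6 \right)},4 \left(-2\right) \left(-5\right) \right)} - Q = -14 - \left(\frac{24058}{3} + \frac{i \sqrt{127}}{3}\right) = - \frac{24100}{3} - \frac{i \sqrt{127}}{3}$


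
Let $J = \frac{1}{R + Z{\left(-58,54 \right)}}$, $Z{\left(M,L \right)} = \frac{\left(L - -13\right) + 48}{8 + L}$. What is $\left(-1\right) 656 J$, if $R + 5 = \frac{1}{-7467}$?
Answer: $\frac{303697824}{1456127} \approx 208.57$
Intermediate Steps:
$R = - \frac{37336}{7467}$ ($R = -5 + \frac{1}{-7467} = -5 - \frac{1}{7467} = - \frac{37336}{7467} \approx -5.0001$)
$Z{\left(M,L \right)} = \frac{61 + L}{8 + L}$ ($Z{\left(M,L \right)} = \frac{\left(L + 13\right) + 48}{8 + L} = \frac{\left(13 + L\right) + 48}{8 + L} = \frac{61 + L}{8 + L}$)
$J = - \frac{462954}{1456127}$ ($J = \frac{1}{- \frac{37336}{7467} + \frac{61 + 54}{8 + 54}} = \frac{1}{- \frac{37336}{7467} + \frac{1}{62} \cdot 115} = \frac{1}{- \frac{37336}{7467} + \frac{115}{62}} = \frac{1}{- \frac{1456127}{462954}} = - \frac{462954}{1456127} \approx -0.31793$)
$\left(-1\right) 656 J = \left(-1\right) 656 \left(- \frac{462954}{1456127}\right) = \left(-656\right) \left(- \frac{462954}{1456127}\right) = \frac{303697824}{1456127}$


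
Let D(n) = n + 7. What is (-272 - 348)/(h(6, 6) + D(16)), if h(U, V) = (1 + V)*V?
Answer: -124/13 ≈ -9.5385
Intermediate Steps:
h(U, V) = V*(1 + V)
D(n) = 7 + n
(-272 - 348)/(h(6, 6) + D(16)) = (-272 - 348)/(6*(1 + 6) + (7 + 16)) = -620/(6*7 + 23) = -620/(42 + 23) = -620/65 = -620*1/65 = -124/13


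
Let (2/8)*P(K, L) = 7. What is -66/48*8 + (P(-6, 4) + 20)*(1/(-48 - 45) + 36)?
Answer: 53211/31 ≈ 1716.5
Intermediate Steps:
P(K, L) = 28 (P(K, L) = 4*7 = 28)
-66/48*8 + (P(-6, 4) + 20)*(1/(-48 - 45) + 36) = -66/48*8 + (28 + 20)*(1/(-48 - 45) + 36) = -66*1/48*8 + 48*(1/(-93) + 36) = -11/8*8 + 48*(-1/93 + 36) = -11 + 48*(3347/93) = -11 + 53552/31 = 53211/31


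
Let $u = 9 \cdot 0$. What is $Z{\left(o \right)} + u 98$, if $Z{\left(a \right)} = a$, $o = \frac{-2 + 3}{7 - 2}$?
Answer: $\frac{1}{5} \approx 0.2$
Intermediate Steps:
$o = \frac{1}{5}$ ($o = 1 \cdot \frac{1}{5} = \frac{1}{5} \approx 0.2$)
$u = 0$
$Z{\left(o \right)} + u 98 = \frac{1}{5} + 0 \cdot 98 = \frac{1}{5} + 0 = \frac{1}{5}$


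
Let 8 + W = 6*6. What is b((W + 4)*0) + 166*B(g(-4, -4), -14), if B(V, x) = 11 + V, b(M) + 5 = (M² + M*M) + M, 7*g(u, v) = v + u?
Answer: 11419/7 ≈ 1631.3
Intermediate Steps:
W = 28 (W = -8 + 6*6 = -8 + 36 = 28)
g(u, v) = u/7 + v/7 (g(u, v) = (v + u)/7 = (u + v)/7 = u/7 + v/7)
b(M) = -5 + M + 2*M² (b(M) = -5 + ((M² + M*M) + M) = -5 + ((M² + M²) + M) = -5 + (2*M² + M) = -5 + (M + 2*M²) = -5 + M + 2*M²)
b((W + 4)*0) + 166*B(g(-4, -4), -14) = (-5 + (28 + 4)*0 + 2*((28 + 4)*0)²) + 166*(11 + ((⅐)*(-4) + (⅐)*(-4))) = (-5 + 32*0 + 2*(32*0)²) + 166*(11 + (-4/7 - 4/7)) = (-5 + 0 + 2*0²) + 166*(11 - 8/7) = (-5 + 0 + 2*0) + 166*(69/7) = (-5 + 0 + 0) + 11454/7 = -5 + 11454/7 = 11419/7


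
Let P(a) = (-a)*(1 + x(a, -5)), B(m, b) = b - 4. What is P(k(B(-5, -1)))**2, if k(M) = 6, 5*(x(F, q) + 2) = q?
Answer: 144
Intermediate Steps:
B(m, b) = -4 + b
x(F, q) = -2 + q/5
P(a) = 2*a (P(a) = (-a)*(1 + (-2 + (1/5)*(-5))) = (-a)*(1 + (-2 - 1)) = (-a)*(1 - 3) = -a*(-2) = 2*a)
P(k(B(-5, -1)))**2 = (2*6)**2 = 12**2 = 144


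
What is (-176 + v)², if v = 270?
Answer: 8836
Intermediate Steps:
(-176 + v)² = (-176 + 270)² = 94² = 8836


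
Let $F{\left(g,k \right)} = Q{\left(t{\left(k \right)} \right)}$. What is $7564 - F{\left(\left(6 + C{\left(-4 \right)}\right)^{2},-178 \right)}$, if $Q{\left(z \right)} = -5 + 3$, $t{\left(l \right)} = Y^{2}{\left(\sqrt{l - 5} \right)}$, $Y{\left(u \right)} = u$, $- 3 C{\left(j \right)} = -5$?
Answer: $7566$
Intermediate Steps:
$C{\left(j \right)} = \frac{5}{3}$ ($C{\left(j \right)} = \left(- \frac{1}{3}\right) \left(-5\right) = \frac{5}{3}$)
$t{\left(l \right)} = -5 + l$ ($t{\left(l \right)} = \left(\sqrt{l - 5}\right)^{2} = \left(\sqrt{-5 + l}\right)^{2} = -5 + l$)
$Q{\left(z \right)} = -2$
$F{\left(g,k \right)} = -2$
$7564 - F{\left(\left(6 + C{\left(-4 \right)}\right)^{2},-178 \right)} = 7564 - -2 = 7564 + 2 = 7566$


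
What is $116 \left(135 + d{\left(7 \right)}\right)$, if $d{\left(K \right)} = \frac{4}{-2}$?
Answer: $15428$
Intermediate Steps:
$d{\left(K \right)} = -2$ ($d{\left(K \right)} = 4 \left(- \frac{1}{2}\right) = -2$)
$116 \left(135 + d{\left(7 \right)}\right) = 116 \left(135 - 2\right) = 116 \cdot 133 = 15428$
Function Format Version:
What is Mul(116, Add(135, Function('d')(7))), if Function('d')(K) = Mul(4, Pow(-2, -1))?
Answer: 15428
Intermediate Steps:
Function('d')(K) = -2 (Function('d')(K) = Mul(4, Rational(-1, 2)) = -2)
Mul(116, Add(135, Function('d')(7))) = Mul(116, Add(135, -2)) = Mul(116, 133) = 15428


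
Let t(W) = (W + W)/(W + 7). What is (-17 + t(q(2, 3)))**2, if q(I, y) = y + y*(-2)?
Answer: 1369/4 ≈ 342.25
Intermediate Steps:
q(I, y) = -y (q(I, y) = y - 2*y = -y)
t(W) = 2*W/(7 + W) (t(W) = (2*W)/(7 + W) = 2*W/(7 + W))
(-17 + t(q(2, 3)))**2 = (-17 + 2*(-1*3)/(7 - 1*3))**2 = (-17 + 2*(-3)/(7 - 3))**2 = (-17 + 2*(-3)/4)**2 = (-17 + 2*(-3)*(1/4))**2 = (-17 - 3/2)**2 = (-37/2)**2 = 1369/4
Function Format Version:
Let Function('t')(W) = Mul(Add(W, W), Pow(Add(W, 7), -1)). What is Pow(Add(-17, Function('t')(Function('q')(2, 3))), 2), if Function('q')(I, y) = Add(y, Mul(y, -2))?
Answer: Rational(1369, 4) ≈ 342.25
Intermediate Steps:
Function('q')(I, y) = Mul(-1, y) (Function('q')(I, y) = Add(y, Mul(-2, y)) = Mul(-1, y))
Function('t')(W) = Mul(2, W, Pow(Add(7, W), -1)) (Function('t')(W) = Mul(Mul(2, W), Pow(Add(7, W), -1)) = Mul(2, W, Pow(Add(7, W), -1)))
Pow(Add(-17, Function('t')(Function('q')(2, 3))), 2) = Pow(Add(-17, Mul(2, Mul(-1, 3), Pow(Add(7, Mul(-1, 3)), -1))), 2) = Pow(Add(-17, Mul(2, -3, Pow(Add(7, -3), -1))), 2) = Pow(Add(-17, Mul(2, -3, Pow(4, -1))), 2) = Pow(Add(-17, Mul(2, -3, Rational(1, 4))), 2) = Pow(Add(-17, Rational(-3, 2)), 2) = Pow(Rational(-37, 2), 2) = Rational(1369, 4)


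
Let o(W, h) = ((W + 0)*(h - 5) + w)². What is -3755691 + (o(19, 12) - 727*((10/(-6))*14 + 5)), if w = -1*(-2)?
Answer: -11172413/3 ≈ -3.7241e+6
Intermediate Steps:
w = 2
o(W, h) = (2 + W*(-5 + h))² (o(W, h) = ((W + 0)*(h - 5) + 2)² = (W*(-5 + h) + 2)² = (2 + W*(-5 + h))²)
-3755691 + (o(19, 12) - 727*((10/(-6))*14 + 5)) = -3755691 + ((2 - 5*19 + 19*12)² - 727*((10/(-6))*14 + 5)) = -3755691 + ((2 - 95 + 228)² - 727*((10*(-⅙))*14 + 5)) = -3755691 + (135² - 727*(-5/3*14 + 5)) = -3755691 + (18225 - 727*(-70/3 + 5)) = -3755691 + (18225 - 727*(-55/3)) = -3755691 + (18225 + 39985/3) = -3755691 + 94660/3 = -11172413/3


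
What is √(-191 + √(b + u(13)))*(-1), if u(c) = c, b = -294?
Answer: -√(-191 + I*√281) ≈ -0.60588 - 13.834*I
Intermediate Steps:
√(-191 + √(b + u(13)))*(-1) = √(-191 + √(-294 + 13))*(-1) = √(-191 + √(-281))*(-1) = √(-191 + I*√281)*(-1) = -√(-191 + I*√281)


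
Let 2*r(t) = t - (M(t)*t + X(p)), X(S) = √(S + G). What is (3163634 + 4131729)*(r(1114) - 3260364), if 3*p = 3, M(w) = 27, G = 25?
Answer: -23891190339098 - 7295363*√26/2 ≈ -2.3891e+13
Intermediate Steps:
p = 1 (p = (⅓)*3 = 1)
X(S) = √(25 + S) (X(S) = √(S + 25) = √(25 + S))
r(t) = -13*t - √26/2 (r(t) = (t - (27*t + √(25 + 1)))/2 = (t - (27*t + √26))/2 = (t - (√26 + 27*t))/2 = (t + (-√26 - 27*t))/2 = (-√26 - 26*t)/2 = -13*t - √26/2)
(3163634 + 4131729)*(r(1114) - 3260364) = (3163634 + 4131729)*((-13*1114 - √26/2) - 3260364) = 7295363*((-14482 - √26/2) - 3260364) = 7295363*(-3274846 - √26/2) = -23891190339098 - 7295363*√26/2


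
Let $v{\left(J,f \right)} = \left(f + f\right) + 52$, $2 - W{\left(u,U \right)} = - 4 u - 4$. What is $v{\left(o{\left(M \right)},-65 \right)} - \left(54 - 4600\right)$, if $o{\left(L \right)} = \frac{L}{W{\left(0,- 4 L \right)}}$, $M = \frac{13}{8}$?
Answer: $4468$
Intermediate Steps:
$W{\left(u,U \right)} = 6 + 4 u$ ($W{\left(u,U \right)} = 2 - \left(- 4 u - 4\right) = 2 - \left(-4 - 4 u\right) = 2 + \left(4 + 4 u\right) = 6 + 4 u$)
$M = \frac{13}{8}$ ($M = 13 \cdot \frac{1}{8} = \frac{13}{8} \approx 1.625$)
$o{\left(L \right)} = \frac{L}{6}$ ($o{\left(L \right)} = \frac{L}{6 + 4 \cdot 0} = \frac{L}{6 + 0} = \frac{L}{6}$)
$v{\left(J,f \right)} = 52 + 2 f$ ($v{\left(J,f \right)} = 2 f + 52 = 52 + 2 f$)
$v{\left(o{\left(M \right)},-65 \right)} - \left(54 - 4600\right) = \left(52 + 2 \left(-65\right)\right) - \left(54 - 4600\right) = \left(52 - 130\right) - \left(54 - 4600\right) = -78 - -4546 = -78 + 4546 = 4468$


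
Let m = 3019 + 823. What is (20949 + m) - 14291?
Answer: 10500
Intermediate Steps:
m = 3842
(20949 + m) - 14291 = (20949 + 3842) - 14291 = 24791 - 14291 = 10500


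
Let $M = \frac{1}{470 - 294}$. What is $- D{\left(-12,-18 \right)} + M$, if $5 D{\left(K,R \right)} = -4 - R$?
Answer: $- \frac{2459}{880} \approx -2.7943$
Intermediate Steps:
$D{\left(K,R \right)} = - \frac{4}{5} - \frac{R}{5}$ ($D{\left(K,R \right)} = \frac{-4 - R}{5} = - \frac{4}{5} - \frac{R}{5}$)
$M = \frac{1}{176} \approx 0.0056818$
$- D{\left(-12,-18 \right)} + M = - (- \frac{4}{5} - - \frac{18}{5}) + \frac{1}{176} = - (- \frac{4}{5} + \frac{18}{5}) + \frac{1}{176} = \left(-1\right) \frac{14}{5} + \frac{1}{176} = - \frac{14}{5} + \frac{1}{176} = - \frac{2459}{880}$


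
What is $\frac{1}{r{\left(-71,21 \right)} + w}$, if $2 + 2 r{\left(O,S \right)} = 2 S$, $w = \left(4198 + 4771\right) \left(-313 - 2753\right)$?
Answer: $- \frac{1}{27498934} \approx -3.6365 \cdot 10^{-8}$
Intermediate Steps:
$w = -27498954$ ($w = 8969 \left(-3066\right) = -27498954$)
$r{\left(O,S \right)} = -1 + S$ ($r{\left(O,S \right)} = -1 + \frac{2 S}{2} = -1 + S$)
$\frac{1}{r{\left(-71,21 \right)} + w} = \frac{1}{\left(-1 + 21\right) - 27498954} = \frac{1}{20 - 27498954} = \frac{1}{-27498934} = - \frac{1}{27498934}$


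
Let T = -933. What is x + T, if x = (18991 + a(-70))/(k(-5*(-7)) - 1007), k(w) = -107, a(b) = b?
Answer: -1058283/1114 ≈ -949.98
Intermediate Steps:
x = -18921/1114 (x = (18991 - 70)/(-107 - 1007) = 18921/(-1114) = 18921*(-1/1114) = -18921/1114 ≈ -16.985)
x + T = -18921/1114 - 933 = -1058283/1114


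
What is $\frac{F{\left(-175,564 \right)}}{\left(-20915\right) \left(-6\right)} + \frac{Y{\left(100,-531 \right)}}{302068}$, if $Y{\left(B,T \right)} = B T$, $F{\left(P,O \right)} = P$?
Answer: $- \frac{335819045}{1895325666} \approx -0.17718$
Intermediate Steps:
$\frac{F{\left(-175,564 \right)}}{\left(-20915\right) \left(-6\right)} + \frac{Y{\left(100,-531 \right)}}{302068} = - \frac{175}{\left(-20915\right) \left(-6\right)} + \frac{100 \left(-531\right)}{302068} = - \frac{175}{125490} - \frac{13275}{75517} = \left(-175\right) \frac{1}{125490} - \frac{13275}{75517} = - \frac{35}{25098} - \frac{13275}{75517} = - \frac{335819045}{1895325666}$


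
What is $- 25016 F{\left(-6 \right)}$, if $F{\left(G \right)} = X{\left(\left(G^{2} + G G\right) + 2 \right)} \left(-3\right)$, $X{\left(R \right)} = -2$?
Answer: $-150096$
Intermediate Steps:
$F{\left(G \right)} = 6$ ($F{\left(G \right)} = \left(-2\right) \left(-3\right) = 6$)
$- 25016 F{\left(-6 \right)} = \left(-25016\right) 6 = -150096$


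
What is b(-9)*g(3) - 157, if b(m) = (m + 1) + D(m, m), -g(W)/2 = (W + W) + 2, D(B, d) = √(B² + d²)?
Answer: -29 - 144*√2 ≈ -232.65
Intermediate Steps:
g(W) = -4 - 4*W (g(W) = -2*((W + W) + 2) = -2*(2*W + 2) = -2*(2 + 2*W) = -4 - 4*W)
b(m) = 1 + m + √2*√(m²) (b(m) = (m + 1) + √(m² + m²) = (1 + m) + √(2*m²) = (1 + m) + √2*√(m²) = 1 + m + √2*√(m²))
b(-9)*g(3) - 157 = (1 - 9 + √2*√((-9)²))*(-4 - 4*3) - 157 = (1 - 9 + √2*√81)*(-4 - 12) - 157 = (1 - 9 + √2*9)*(-16) - 157 = (1 - 9 + 9*√2)*(-16) - 157 = (-8 + 9*√2)*(-16) - 157 = (128 - 144*√2) - 157 = -29 - 144*√2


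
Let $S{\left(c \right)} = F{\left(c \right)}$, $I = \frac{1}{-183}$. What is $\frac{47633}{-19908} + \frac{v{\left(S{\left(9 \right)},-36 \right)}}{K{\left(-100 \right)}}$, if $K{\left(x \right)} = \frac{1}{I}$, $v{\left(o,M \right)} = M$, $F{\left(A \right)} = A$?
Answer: $- \frac{2666717}{1214388} \approx -2.1959$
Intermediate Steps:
$I = - \frac{1}{183} \approx -0.0054645$
$S{\left(c \right)} = c$
$K{\left(x \right)} = -183$ ($K{\left(x \right)} = \frac{1}{- \frac{1}{183}} = -183$)
$\frac{47633}{-19908} + \frac{v{\left(S{\left(9 \right)},-36 \right)}}{K{\left(-100 \right)}} = \frac{47633}{-19908} - \frac{36}{-183} = 47633 \left(- \frac{1}{19908}\right) - - \frac{12}{61} = - \frac{47633}{19908} + \frac{12}{61} = - \frac{2666717}{1214388}$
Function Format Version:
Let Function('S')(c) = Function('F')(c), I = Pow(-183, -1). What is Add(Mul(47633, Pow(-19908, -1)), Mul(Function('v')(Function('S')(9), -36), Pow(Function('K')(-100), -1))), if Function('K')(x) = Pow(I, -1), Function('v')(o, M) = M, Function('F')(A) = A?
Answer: Rational(-2666717, 1214388) ≈ -2.1959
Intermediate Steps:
I = Rational(-1, 183) ≈ -0.0054645
Function('S')(c) = c
Function('K')(x) = -183 (Function('K')(x) = Pow(Rational(-1, 183), -1) = -183)
Add(Mul(47633, Pow(-19908, -1)), Mul(Function('v')(Function('S')(9), -36), Pow(Function('K')(-100), -1))) = Add(Mul(47633, Pow(-19908, -1)), Mul(-36, Pow(-183, -1))) = Add(Mul(47633, Rational(-1, 19908)), Mul(-36, Rational(-1, 183))) = Add(Rational(-47633, 19908), Rational(12, 61)) = Rational(-2666717, 1214388)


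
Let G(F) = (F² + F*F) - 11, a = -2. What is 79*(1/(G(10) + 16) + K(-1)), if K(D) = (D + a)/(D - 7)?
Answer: 49217/1640 ≈ 30.010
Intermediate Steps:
G(F) = -11 + 2*F² (G(F) = (F² + F²) - 11 = 2*F² - 11 = -11 + 2*F²)
K(D) = (-2 + D)/(-7 + D) (K(D) = (D - 2)/(D - 7) = (-2 + D)/(-7 + D))
79*(1/(G(10) + 16) + K(-1)) = 79*(1/((-11 + 2*10²) + 16) + (-2 - 1)/(-7 - 1)) = 79*(1/((-11 + 2*100) + 16) - 3/(-8)) = 79*(1/((-11 + 200) + 16) - ⅛*(-3)) = 79*(1/(189 + 16) + 3/8) = 79*(1/205 + 3/8) = 79*(623/1640) = 49217/1640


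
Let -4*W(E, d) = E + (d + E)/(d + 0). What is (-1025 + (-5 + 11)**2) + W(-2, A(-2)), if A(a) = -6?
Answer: -5933/6 ≈ -988.83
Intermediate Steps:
W(E, d) = -E/4 - (E + d)/(4*d) (W(E, d) = -(E + (d + E)/(d + 0))/4 = -(E + (E + d)/d)/4 = -E/4 - (E + d)/(4*d))
(-1025 + (-5 + 11)**2) + W(-2, A(-2)) = (-1025 + (-5 + 11)**2) + (1/4)*(-1*(-2) - 1*(-6)*(1 - 2))/(-6) = (-1025 + 6**2) + (1/4)*(-1/6)*(2 - 1*(-6)*(-1)) = (-1025 + 36) + (1/4)*(-1/6)*(2 - 6) = -989 + (1/4)*(-1/6)*(-4) = -989 + 1/6 = -5933/6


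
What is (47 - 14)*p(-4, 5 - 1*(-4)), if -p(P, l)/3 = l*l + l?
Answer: -8910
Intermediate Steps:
p(P, l) = -3*l - 3*l² (p(P, l) = -3*(l*l + l) = -3*(l² + l) = -3*(l + l²) = -3*l - 3*l²)
(47 - 14)*p(-4, 5 - 1*(-4)) = (47 - 14)*(-3*(5 - 1*(-4))*(1 + (5 - 1*(-4)))) = 33*(-3*(5 + 4)*(1 + (5 + 4))) = 33*(-3*9*(1 + 9)) = 33*(-3*9*10) = 33*(-270) = -8910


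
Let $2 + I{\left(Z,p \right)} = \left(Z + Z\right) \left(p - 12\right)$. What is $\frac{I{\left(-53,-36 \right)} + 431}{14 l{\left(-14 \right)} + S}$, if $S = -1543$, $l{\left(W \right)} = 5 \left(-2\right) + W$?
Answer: $- \frac{5517}{1879} \approx -2.9361$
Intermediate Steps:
$l{\left(W \right)} = -10 + W$
$I{\left(Z,p \right)} = -2 + 2 Z \left(-12 + p\right)$ ($I{\left(Z,p \right)} = -2 + \left(Z + Z\right) \left(p - 12\right) = -2 + 2 Z \left(-12 + p\right)$)
$\frac{I{\left(-53,-36 \right)} + 431}{14 l{\left(-14 \right)} + S} = \frac{\left(-2 - -1272 + 2 \left(-53\right) \left(-36\right)\right) + 431}{14 \left(-10 - 14\right) - 1543} = \frac{\left(-2 + 1272 + 3816\right) + 431}{14 \left(-24\right) - 1543} = \frac{5086 + 431}{-336 - 1543} = \frac{5517}{-1879} = 5517 \left(- \frac{1}{1879}\right) = - \frac{5517}{1879}$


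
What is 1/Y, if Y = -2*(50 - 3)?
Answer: -1/94 ≈ -0.010638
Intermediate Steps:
Y = -94 (Y = -2*47 = -94)
1/Y = 1/(-94) = -1/94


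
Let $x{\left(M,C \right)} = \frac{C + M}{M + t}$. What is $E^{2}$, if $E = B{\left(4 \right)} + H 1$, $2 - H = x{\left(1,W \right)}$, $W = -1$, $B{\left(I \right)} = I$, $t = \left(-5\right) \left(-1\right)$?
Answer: $36$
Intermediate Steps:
$t = 5$
$x{\left(M,C \right)} = \frac{C + M}{5 + M}$ ($x{\left(M,C \right)} = \frac{C + M}{M + 5} = \frac{C + M}{5 + M}$)
$H = 2$ ($H = 2 - \frac{-1 + 1}{5 + 1} = 2 - \frac{1}{6} \cdot 0 = 2 - 0 = 2 + 0 = 2$)
$E = 6$ ($E = 4 + 2 \cdot 1 = 4 + 2 = 6$)
$E^{2} = 6^{2} = 36$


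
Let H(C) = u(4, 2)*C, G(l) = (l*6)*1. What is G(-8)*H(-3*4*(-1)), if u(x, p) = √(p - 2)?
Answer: 0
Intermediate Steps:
u(x, p) = √(-2 + p)
G(l) = 6*l (G(l) = (6*l)*1 = 6*l)
H(C) = 0 (H(C) = √(-2 + 2)*C = √0*C = 0*C = 0)
G(-8)*H(-3*4*(-1)) = (6*(-8))*0 = -48*0 = 0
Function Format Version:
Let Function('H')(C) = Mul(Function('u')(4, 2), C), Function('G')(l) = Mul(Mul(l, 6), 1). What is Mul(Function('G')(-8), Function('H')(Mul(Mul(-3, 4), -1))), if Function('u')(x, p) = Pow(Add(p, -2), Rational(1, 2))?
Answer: 0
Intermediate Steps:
Function('u')(x, p) = Pow(Add(-2, p), Rational(1, 2))
Function('G')(l) = Mul(6, l) (Function('G')(l) = Mul(Mul(6, l), 1) = Mul(6, l))
Function('H')(C) = 0 (Function('H')(C) = Mul(Pow(Add(-2, 2), Rational(1, 2)), C) = Mul(Pow(0, Rational(1, 2)), C) = Mul(0, C) = 0)
Mul(Function('G')(-8), Function('H')(Mul(Mul(-3, 4), -1))) = Mul(Mul(6, -8), 0) = Mul(-48, 0) = 0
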